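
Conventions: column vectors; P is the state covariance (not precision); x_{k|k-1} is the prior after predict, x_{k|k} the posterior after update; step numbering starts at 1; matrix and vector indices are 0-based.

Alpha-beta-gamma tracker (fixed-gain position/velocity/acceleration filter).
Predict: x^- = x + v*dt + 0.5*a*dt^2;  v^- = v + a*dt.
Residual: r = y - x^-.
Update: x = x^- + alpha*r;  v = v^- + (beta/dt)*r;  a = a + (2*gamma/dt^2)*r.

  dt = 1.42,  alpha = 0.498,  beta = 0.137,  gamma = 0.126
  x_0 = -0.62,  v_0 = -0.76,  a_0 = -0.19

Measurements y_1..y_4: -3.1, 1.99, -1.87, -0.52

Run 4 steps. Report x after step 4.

x_post = -1.2505

step 1: x_pred=-1.8908  r=-1.2092  x^+=-2.4930  v^+=-1.1465  a^+=-0.3411
step 2: x_pred=-4.4649  r=6.4549  x^+=-1.2503  v^+=-1.0081  a^+=0.4656
step 3: x_pred=-2.2125  r=0.3425  x^+=-2.0419  v^+=-0.3140  a^+=0.5084
step 4: x_pred=-1.9752  r=1.4552  x^+=-1.2505  v^+=0.5483  a^+=0.6902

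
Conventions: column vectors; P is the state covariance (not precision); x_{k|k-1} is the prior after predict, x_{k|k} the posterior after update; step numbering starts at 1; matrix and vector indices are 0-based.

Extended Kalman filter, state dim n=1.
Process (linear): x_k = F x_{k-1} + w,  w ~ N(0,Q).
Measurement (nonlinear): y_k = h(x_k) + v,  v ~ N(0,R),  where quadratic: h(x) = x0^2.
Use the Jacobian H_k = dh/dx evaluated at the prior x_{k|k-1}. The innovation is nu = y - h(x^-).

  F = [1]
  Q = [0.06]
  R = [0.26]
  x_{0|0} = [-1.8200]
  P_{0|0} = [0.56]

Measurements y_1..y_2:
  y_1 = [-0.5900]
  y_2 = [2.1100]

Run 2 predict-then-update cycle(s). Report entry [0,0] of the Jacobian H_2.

step 1: x^-=[-1.8200]  P^-=[0.6200]  H_jac=[-3.6400]  S=[8.4748]  K=[-0.2663]  nu=[-3.9024]  x^+=[-0.7808]  P^+=[0.0190]
step 2: x^-=[-0.7808]  P^-=[0.0790]  H_jac=[-1.5616]  S=[0.4527]  K=[-0.2726]  nu=[1.5003]  x^+=[-1.1898]  P^+=[0.0454]

H_jac[0,0] = -1.5616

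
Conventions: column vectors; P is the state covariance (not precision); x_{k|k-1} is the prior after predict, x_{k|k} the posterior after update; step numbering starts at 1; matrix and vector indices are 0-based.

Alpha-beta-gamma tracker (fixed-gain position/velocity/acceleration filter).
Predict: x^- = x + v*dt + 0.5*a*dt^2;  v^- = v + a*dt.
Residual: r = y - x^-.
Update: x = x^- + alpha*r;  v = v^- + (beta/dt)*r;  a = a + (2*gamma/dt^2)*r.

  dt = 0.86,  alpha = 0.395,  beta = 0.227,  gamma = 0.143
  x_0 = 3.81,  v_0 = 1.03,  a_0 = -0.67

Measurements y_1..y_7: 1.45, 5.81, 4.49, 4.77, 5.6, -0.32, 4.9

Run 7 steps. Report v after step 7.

v_post = 0.5334

step 1: x_pred=4.4480  r=-2.9980  x^+=3.2638  v^+=-0.3375  a^+=-1.8293
step 2: x_pred=2.2970  r=3.5130  x^+=3.6847  v^+=-0.9835  a^+=-0.4709
step 3: x_pred=2.6647  r=1.8253  x^+=3.3857  v^+=-0.9067  a^+=0.2349
step 4: x_pred=2.6928  r=2.0772  x^+=3.5133  v^+=-0.1563  a^+=1.0382
step 5: x_pred=3.7628  r=1.8372  x^+=4.4885  v^+=1.2214  a^+=1.7486
step 6: x_pred=6.1856  r=-6.5056  x^+=3.6159  v^+=1.0081  a^+=-0.7671
step 7: x_pred=4.1991  r=0.7009  x^+=4.4760  v^+=0.5334  a^+=-0.4960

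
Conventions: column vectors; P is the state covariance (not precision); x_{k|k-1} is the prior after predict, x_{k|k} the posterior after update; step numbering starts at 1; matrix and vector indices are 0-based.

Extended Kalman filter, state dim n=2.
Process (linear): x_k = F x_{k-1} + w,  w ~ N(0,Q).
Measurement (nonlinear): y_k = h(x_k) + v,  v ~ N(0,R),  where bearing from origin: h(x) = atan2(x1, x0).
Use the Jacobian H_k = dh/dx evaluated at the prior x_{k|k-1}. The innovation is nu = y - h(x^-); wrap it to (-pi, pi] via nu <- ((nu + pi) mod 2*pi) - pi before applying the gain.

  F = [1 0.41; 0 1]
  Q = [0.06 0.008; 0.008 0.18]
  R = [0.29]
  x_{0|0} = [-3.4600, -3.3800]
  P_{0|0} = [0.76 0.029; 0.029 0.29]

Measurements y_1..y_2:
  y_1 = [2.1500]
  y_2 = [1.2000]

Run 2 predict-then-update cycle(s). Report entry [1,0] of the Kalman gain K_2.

K[1,0] = -0.1959

step 1: x^-=[-4.8458, -3.3800]  P^-=[0.8925 0.1559; 0.1559 0.4700]  H_jac=[0.0968 -0.1388]  S=[0.3032]  K=[0.2136; -0.1654]  nu=[-1.6006]  x^+=[-5.1878, -3.1153]  P^+=[0.8787 0.1666; 0.1666 0.4617]
step 2: x^-=[-6.4650, -3.1153]  P^-=[1.1529 0.3639; 0.3639 0.6417]  H_jac=[0.0605 -0.1255]  S=[0.2988]  K=[0.0805; -0.1959]  nu=[-2.3906]  x^+=[-6.6575, -2.6469]  P^+=[1.1510 0.3686; 0.3686 0.6302]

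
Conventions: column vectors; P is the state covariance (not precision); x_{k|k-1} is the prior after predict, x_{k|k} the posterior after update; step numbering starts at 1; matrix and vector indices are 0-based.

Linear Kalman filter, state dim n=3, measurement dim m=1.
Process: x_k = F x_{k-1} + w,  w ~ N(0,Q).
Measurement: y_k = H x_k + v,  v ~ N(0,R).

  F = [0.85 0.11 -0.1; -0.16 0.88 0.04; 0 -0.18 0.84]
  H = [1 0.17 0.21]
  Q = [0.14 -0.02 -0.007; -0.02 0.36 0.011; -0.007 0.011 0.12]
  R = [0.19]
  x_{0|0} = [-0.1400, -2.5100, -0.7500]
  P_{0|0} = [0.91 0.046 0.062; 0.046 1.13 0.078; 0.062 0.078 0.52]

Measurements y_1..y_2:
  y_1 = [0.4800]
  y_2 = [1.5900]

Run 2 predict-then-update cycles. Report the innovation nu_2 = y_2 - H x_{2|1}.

step 1: x^-=[-0.3201, -2.2164, -0.1782]  P^-=[0.8127 -0.0063 -0.0272; -0.0063 1.2509 -0.1004; -0.0272 -0.1004 0.4999]  S=[1.0402]  K=[0.7748; 0.1781; 0.0584]  nu=[1.2143]  x^+=[0.6207, -2.0001, -0.1073]  P^+=[0.1883 -0.1498 -0.0742; -0.1498 1.2179 -0.1112; -0.0742 -0.1112 0.4964]
step 2: x^-=[0.3184, -1.8637, 0.2699]  P^-=[0.2828 -0.0336 -0.1152; -0.0336 1.3441 -0.2410; -0.1152 -0.2410 0.5434]  S=[0.4586]  K=[0.5514; 0.3147; -0.0917]  nu=[1.5318]  x^+=[1.1631, -1.3816, 0.1294]  P^+=[0.1433 -0.1131 -0.0920; -0.1131 1.2987 -0.2278; -0.0920 -0.2278 0.5395]

innov = [1.5318]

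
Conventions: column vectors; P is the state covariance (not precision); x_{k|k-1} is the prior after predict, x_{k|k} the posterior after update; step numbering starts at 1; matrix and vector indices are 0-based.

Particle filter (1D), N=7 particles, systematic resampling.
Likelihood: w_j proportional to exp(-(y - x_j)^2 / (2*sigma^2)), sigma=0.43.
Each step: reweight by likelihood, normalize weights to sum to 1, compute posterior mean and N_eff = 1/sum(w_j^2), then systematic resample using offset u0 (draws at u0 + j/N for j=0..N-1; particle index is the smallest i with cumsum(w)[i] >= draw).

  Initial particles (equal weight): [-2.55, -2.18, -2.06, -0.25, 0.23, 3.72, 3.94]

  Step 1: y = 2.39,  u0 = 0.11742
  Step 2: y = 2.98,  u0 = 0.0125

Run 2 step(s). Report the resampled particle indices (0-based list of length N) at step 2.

resampled_idx = [0, 0, 1, 2, 3, 4, 5]

step 1: w=[0.0000, 0.0000, 0.0000, 0.0000, 0.0003, 0.8470, 0.1527]  mean=3.7524  Neff=1.3501  idx=[5, 5, 5, 5, 5, 5, 6]
step 2: w=[0.1571, 0.1571, 0.1571, 0.1571, 0.1571, 0.1571, 0.0572]  mean=3.7326  Neff=6.6039  idx=[0, 0, 1, 2, 3, 4, 5]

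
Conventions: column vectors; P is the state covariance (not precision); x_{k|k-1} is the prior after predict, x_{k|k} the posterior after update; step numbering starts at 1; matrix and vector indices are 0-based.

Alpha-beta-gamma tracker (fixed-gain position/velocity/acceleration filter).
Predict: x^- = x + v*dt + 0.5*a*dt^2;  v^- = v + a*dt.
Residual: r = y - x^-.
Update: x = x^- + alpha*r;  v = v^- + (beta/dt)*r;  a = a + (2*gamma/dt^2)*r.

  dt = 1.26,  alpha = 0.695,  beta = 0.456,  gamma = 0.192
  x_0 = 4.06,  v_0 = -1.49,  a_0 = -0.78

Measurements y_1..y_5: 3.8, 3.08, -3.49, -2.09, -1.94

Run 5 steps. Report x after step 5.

x_post = -3.1410

step 1: x_pred=1.5634  r=2.2366  x^+=3.1178  v^+=-1.6634  a^+=-0.2390
step 2: x_pred=0.8322  r=2.2478  x^+=2.3944  v^+=-1.1511  a^+=0.3046
step 3: x_pred=1.1859  r=-4.6759  x^+=-2.0639  v^+=-2.4595  a^+=-0.8263
step 4: x_pred=-5.8187  r=3.7287  x^+=-3.2273  v^+=-2.1512  a^+=0.0755
step 5: x_pred=-5.8778  r=3.9378  x^+=-3.1410  v^+=-0.6309  a^+=1.0280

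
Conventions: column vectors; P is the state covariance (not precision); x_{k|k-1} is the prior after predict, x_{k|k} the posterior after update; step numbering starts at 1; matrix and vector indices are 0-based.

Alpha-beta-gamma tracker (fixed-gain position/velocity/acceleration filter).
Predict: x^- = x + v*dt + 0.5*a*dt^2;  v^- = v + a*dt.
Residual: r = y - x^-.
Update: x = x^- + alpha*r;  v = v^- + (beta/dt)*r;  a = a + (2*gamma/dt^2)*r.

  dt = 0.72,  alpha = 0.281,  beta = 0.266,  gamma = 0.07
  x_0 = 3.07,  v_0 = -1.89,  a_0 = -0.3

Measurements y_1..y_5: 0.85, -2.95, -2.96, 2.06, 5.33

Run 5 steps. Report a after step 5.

a_post = 4.3678

step 1: x_pred=1.6314  r=-0.7814  x^+=1.4119  v^+=-2.3947  a^+=-0.5110
step 2: x_pred=-0.4448  r=-2.5052  x^+=-1.1488  v^+=-3.6882  a^+=-1.1876
step 3: x_pred=-4.1121  r=1.1521  x^+=-3.7883  v^+=-4.1176  a^+=-0.8765
step 4: x_pred=-6.9802  r=9.0402  x^+=-4.4399  v^+=-1.4088  a^+=1.5649
step 5: x_pred=-5.0486  r=10.3786  x^+=-2.1322  v^+=3.5523  a^+=4.3678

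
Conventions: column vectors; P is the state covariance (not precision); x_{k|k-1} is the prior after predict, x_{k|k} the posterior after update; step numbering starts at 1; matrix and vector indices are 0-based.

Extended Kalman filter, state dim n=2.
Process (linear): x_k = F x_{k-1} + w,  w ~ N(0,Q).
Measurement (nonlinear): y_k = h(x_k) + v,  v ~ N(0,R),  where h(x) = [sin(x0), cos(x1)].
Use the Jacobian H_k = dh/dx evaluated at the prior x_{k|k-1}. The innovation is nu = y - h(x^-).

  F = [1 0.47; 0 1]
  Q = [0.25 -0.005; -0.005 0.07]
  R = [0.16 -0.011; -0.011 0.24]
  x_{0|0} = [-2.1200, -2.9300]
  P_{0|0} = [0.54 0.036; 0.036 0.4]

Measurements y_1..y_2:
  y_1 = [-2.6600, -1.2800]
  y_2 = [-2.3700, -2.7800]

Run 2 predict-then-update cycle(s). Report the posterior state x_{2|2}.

step 1: x^-=[-3.4971, -2.9300]  P^-=[0.9122 0.2190; 0.2190 0.4700]  H_jac=[-0.9375 0.0000; 0.0000 0.2100]  S=[0.9617 -0.0541; -0.0541 0.2607]  K=[-0.8897 -0.0083; -0.1945 0.3382]  nu=[-3.0081, -0.3023]  x^+=[-0.8183, -2.4473]  P^+=[0.1517 0.0372; 0.0372 0.3967]
step 2: x^-=[-1.9686, -2.4473]  P^-=[0.5243 0.2186; 0.2186 0.4667]  H_jac=[-0.3874 0.0000; 0.0000 0.6398]  S=[0.2387 -0.0652; -0.0652 0.4311]  K=[-0.7952 0.2042; -0.1727 0.6666]  nu=[-1.4481, -2.0115]  x^+=[-1.2279, -3.5380]  P^+=[0.3342 0.0903; 0.0903 0.2530]

x_post = [-1.2279, -3.5380]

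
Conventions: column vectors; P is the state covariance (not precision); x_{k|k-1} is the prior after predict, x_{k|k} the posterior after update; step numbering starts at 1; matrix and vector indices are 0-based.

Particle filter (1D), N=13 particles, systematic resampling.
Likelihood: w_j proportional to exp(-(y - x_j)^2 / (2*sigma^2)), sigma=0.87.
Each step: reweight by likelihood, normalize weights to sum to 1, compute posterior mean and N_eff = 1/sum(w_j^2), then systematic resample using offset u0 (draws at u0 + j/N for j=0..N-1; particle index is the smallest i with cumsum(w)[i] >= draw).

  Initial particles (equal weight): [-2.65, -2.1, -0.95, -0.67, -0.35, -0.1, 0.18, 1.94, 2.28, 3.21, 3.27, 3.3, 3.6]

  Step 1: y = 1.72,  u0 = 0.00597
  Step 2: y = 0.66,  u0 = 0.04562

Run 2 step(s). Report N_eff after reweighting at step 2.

step 1: w=[0.0000, 0.0000, 0.0031, 0.0079, 0.0202, 0.0384, 0.0715, 0.3320, 0.2786, 0.0791, 0.0701, 0.0659, 0.0332]  mean=2.0929  Neff=4.7279  idx=[3, 6, 7, 7, 7, 7, 7, 8, 8, 8, 9, 10, 11]
step 2: w=[0.0907, 0.2505, 0.0988, 0.0988, 0.0988, 0.0988, 0.0988, 0.0515, 0.0515, 0.0515, 0.0040, 0.0032, 0.0029]  mean=1.3284  Neff=7.8245  idx=[0, 1, 1, 1, 2, 2, 3, 4, 5, 6, 6, 8, 9]

N_eff = 7.8245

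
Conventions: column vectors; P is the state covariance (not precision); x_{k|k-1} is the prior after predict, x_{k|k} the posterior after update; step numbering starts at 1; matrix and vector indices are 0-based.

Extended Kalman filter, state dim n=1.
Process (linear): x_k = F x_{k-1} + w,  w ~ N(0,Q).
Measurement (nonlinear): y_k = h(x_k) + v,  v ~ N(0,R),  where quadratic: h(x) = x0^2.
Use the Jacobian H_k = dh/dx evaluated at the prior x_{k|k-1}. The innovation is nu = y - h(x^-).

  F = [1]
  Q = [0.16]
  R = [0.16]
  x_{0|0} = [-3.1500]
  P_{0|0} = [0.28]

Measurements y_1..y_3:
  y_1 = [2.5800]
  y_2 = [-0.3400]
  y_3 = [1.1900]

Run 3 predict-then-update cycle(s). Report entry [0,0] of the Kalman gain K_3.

step 1: x^-=[-3.1500]  P^-=[0.4400]  H_jac=[-6.3000]  S=[17.6236]  K=[-0.1573]  nu=[-7.3425]  x^+=[-1.9951]  P^+=[0.0040]
step 2: x^-=[-1.9951]  P^-=[0.1640]  H_jac=[-3.9902]  S=[2.7711]  K=[-0.2361]  nu=[-4.3204]  x^+=[-0.9749]  P^+=[0.0095]
step 3: x^-=[-0.9749]  P^-=[0.1695]  H_jac=[-1.9497]  S=[0.8042]  K=[-0.4109]  nu=[0.2396]  x^+=[-1.0733]  P^+=[0.0337]

K[0,0] = -0.4109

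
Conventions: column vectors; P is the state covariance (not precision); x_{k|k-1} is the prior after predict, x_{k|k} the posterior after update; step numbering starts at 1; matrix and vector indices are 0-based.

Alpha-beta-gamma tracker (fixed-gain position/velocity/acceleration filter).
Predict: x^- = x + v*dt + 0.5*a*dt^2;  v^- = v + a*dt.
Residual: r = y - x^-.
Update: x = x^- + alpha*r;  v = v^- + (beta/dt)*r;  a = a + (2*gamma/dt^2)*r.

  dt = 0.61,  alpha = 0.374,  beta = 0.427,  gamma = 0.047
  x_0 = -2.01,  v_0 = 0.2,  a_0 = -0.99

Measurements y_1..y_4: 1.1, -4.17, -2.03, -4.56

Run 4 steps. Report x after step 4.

x_post = -3.9869

step 1: x_pred=-2.0722  r=3.1722  x^+=-0.8858  v^+=1.8166  a^+=-0.1886
step 2: x_pred=0.1873  r=-4.3573  x^+=-1.4424  v^+=-1.3485  a^+=-1.2894
step 3: x_pred=-2.5048  r=0.4748  x^+=-2.3273  v^+=-1.8026  a^+=-1.1694
step 4: x_pred=-3.6444  r=-0.9156  x^+=-3.9869  v^+=-3.1569  a^+=-1.4007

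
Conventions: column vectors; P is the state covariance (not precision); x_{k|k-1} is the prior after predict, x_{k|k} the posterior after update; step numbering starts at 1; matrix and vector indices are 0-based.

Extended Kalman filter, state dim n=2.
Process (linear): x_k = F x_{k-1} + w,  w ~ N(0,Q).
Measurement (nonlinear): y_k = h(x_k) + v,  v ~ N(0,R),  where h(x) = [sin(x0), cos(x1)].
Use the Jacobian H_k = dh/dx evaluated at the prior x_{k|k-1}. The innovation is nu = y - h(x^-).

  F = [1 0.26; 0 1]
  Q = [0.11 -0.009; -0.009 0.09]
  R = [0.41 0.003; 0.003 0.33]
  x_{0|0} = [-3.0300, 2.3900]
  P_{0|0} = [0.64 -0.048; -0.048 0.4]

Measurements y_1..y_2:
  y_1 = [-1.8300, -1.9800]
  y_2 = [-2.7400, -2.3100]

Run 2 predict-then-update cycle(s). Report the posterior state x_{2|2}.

step 1: x^-=[-2.4086, 2.3900]  P^-=[0.7521 0.0470; 0.0470 0.4900]  H_jac=[-0.7432 0.0000; 0.0000 -0.6828]  S=[0.8254 0.0268; 0.0268 0.5584]  K=[-0.6764 -0.0249; -0.0229 -0.5980]  nu=[-1.1609, -1.2494]  x^+=[-1.5922, 3.1637]  P^+=[0.3732 0.0150; 0.0150 0.2891]
step 2: x^-=[-0.7697, 3.1637]  P^-=[0.5106 0.0812; 0.0812 0.3791]  H_jac=[0.7181 0.0000; 0.0000 0.0221]  S=[0.6733 0.0043; 0.0043 0.3302]  K=[0.5446 -0.0016; 0.0864 0.0243]  nu=[-2.0441, -1.3102]  x^+=[-1.8807, 2.9552]  P^+=[0.3109 0.0495; 0.0495 0.3739]

x_post = [-1.8807, 2.9552]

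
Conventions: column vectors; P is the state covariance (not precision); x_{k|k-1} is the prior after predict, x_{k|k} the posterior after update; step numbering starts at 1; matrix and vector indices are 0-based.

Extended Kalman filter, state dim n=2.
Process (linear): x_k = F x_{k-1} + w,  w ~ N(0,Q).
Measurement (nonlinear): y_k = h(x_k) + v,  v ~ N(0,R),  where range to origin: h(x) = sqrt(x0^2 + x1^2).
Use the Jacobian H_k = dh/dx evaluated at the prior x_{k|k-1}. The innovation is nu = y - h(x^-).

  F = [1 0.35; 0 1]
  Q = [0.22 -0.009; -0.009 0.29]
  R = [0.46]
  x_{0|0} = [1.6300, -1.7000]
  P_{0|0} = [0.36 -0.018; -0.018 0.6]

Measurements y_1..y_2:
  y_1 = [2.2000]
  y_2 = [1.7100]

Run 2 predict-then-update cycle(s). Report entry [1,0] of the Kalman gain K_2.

step 1: x^-=[1.0350, -1.7000]  P^-=[0.6409 0.1830; 0.1830 0.8900]  H_jac=[0.5200 -0.8542]  S=[1.1201]  K=[0.1580; -0.5937]  nu=[0.2097]  x^+=[1.0681, -1.8245]  P^+=[0.6129 0.2881; 0.2881 0.4951]
step 2: x^-=[0.4296, -1.8245]  P^-=[1.0952 0.4524; 0.4524 0.7851]  H_jac=[0.2292 -0.9734]  S=[1.0596]  K=[-0.1787; -0.6234]  nu=[-0.1644]  x^+=[0.4589, -1.7220]  P^+=[1.0614 0.3343; 0.3343 0.3733]

K[1,0] = -0.6234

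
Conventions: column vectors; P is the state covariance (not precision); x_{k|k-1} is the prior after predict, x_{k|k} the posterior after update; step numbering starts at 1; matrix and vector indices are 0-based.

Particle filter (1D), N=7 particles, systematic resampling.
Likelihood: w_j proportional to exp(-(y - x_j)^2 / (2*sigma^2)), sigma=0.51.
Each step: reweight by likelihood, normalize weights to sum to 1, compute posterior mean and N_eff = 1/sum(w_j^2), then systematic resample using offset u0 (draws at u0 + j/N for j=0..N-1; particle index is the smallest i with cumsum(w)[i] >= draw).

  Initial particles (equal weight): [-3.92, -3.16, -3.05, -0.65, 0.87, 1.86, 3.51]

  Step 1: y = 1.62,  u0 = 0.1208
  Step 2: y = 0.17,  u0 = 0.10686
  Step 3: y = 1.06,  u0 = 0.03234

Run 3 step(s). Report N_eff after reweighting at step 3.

step 1: w=[0.0000, 0.0000, 0.0000, 0.0000, 0.2745, 0.7246, 0.0008]  mean=1.5895  Neff=1.6656  idx=[4, 4, 5, 5, 5, 5, 5]
step 2: w=[0.4871, 0.4871, 0.0052, 0.0052, 0.0052, 0.0052, 0.0052]  mean=0.8955  Neff=2.1066  idx=[0, 0, 0, 1, 1, 1, 1]
step 3: w=[0.1429, 0.1429, 0.1429, 0.1429, 0.1429, 0.1429, 0.1429]  mean=0.8700  Neff=7.0000  idx=[0, 1, 2, 3, 4, 5, 6]

N_eff = 7.0000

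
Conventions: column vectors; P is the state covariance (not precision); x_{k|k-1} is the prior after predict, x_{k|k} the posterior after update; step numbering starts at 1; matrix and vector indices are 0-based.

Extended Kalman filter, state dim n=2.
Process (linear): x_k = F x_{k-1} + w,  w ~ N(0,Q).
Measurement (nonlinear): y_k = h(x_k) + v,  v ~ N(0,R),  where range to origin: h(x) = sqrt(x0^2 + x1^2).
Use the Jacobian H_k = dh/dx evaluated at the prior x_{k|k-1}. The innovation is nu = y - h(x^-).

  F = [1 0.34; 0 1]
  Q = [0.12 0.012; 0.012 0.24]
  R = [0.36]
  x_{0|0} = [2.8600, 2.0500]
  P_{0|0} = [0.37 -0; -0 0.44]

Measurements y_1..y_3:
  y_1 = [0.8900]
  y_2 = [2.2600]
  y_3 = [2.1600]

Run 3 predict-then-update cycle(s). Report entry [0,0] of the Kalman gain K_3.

K[0,0] = 0.4621

step 1: x^-=[3.5570, 2.0500]  P^-=[0.5409 0.1616; 0.1616 0.6800]  H_jac=[0.8664 0.4993]  S=[1.0754]  K=[0.5108; 0.4459]  nu=[-3.2155]  x^+=[1.9146, 0.6161]  P^+=[0.2603 -0.0834; -0.0834 0.4661]
step 2: x^-=[2.1240, 0.6161]  P^-=[0.3775 0.0871; 0.0871 0.7061]  H_jac=[0.9604 0.2786]  S=[0.8096]  K=[0.4778; 0.3463]  nu=[0.0484]  x^+=[2.1472, 0.6329]  P^+=[0.1927 -0.0468; -0.0468 0.6090]
step 3: x^-=[2.3623, 0.6329]  P^-=[0.3512 0.1722; 0.1722 0.8490]  H_jac=[0.9659 0.2588]  S=[0.8307]  K=[0.4621; 0.4648]  nu=[-0.2856]  x^+=[2.2303, 0.5001]  P^+=[0.1739 -0.0062; -0.0062 0.6696]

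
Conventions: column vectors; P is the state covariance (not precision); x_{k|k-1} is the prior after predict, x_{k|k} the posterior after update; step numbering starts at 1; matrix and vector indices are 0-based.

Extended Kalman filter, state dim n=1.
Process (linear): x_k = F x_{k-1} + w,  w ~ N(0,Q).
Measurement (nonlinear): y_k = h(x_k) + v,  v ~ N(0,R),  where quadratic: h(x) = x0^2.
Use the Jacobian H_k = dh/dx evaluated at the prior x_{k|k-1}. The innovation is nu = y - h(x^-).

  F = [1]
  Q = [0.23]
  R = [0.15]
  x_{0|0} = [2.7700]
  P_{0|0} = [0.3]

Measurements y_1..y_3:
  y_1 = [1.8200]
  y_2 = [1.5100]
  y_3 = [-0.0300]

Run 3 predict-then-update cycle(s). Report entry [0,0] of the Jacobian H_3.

step 1: x^-=[2.7700]  P^-=[0.5300]  H_jac=[5.5400]  S=[16.4165]  K=[0.1789]  nu=[-5.8529]  x^+=[1.7232]  P^+=[0.0048]
step 2: x^-=[1.7232]  P^-=[0.2348]  H_jac=[3.4463]  S=[2.9393]  K=[0.2754]  nu=[-1.4593]  x^+=[1.3213]  P^+=[0.0120]
step 3: x^-=[1.3213]  P^-=[0.2420]  H_jac=[2.6427]  S=[1.8400]  K=[0.3476]  nu=[-1.7759]  x^+=[0.7041]  P^+=[0.0197]

H_jac[0,0] = 2.6427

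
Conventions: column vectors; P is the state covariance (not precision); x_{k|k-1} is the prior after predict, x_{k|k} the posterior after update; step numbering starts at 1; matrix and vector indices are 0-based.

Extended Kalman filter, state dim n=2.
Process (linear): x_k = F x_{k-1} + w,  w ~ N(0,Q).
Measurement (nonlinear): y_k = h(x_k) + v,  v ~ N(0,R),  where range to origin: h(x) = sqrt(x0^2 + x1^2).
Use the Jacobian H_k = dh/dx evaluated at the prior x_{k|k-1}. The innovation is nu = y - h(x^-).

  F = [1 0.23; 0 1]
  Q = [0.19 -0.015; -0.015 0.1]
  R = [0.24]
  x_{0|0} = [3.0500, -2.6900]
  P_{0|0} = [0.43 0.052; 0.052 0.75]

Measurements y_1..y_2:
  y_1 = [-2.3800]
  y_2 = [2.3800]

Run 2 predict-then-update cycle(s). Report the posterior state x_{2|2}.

step 1: x^-=[2.4313, -2.6900]  P^-=[0.6836 0.2095; 0.2095 0.8500]  H_jac=[0.6705 -0.7419]  S=[0.8067]  K=[0.3755; -0.6075]  nu=[-6.0059]  x^+=[0.1760, 0.9588]  P^+=[0.5698 0.3935; 0.3935 0.5522]
step 2: x^-=[0.3965, 0.9588]  P^-=[0.9701 0.5056; 0.5056 0.6522]  H_jac=[0.3821 0.9241]  S=[1.2957]  K=[0.6467; 0.6143]  nu=[1.3425]  x^+=[1.2646, 1.7834]  P^+=[0.4282 -0.0091; -0.0091 0.1633]

x_post = [1.2646, 1.7834]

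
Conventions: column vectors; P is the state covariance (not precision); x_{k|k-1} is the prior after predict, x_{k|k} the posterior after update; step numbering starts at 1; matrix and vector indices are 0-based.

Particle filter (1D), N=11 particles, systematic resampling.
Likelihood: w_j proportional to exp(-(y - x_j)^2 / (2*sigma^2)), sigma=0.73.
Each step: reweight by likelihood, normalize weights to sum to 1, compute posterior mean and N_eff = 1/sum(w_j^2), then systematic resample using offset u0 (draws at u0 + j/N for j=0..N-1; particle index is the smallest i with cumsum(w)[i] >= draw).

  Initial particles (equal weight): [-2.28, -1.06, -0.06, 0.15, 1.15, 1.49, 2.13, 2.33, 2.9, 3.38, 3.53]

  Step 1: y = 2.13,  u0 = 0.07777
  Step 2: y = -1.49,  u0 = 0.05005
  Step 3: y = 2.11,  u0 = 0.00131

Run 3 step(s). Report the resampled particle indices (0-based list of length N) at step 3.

step 1: w=[0.0000, 0.0000, 0.0027, 0.0062, 0.1003, 0.1681, 0.2469, 0.2378, 0.1416, 0.0570, 0.0393]  mean=2.1885  Neff=5.5328  idx=[4, 5, 5, 6, 6, 7, 7, 7, 8, 8, 10]
step 2: w=[0.7453, 0.1241, 0.1241, 0.0024, 0.0024, 0.0006, 0.0006, 0.0006, 0.0000, 0.0000, 0.0000]  mean=1.2411  Neff=1.7055  idx=[0, 0, 0, 0, 0, 0, 0, 0, 1, 1, 2]
step 3: w=[0.0771, 0.0771, 0.0771, 0.0771, 0.0771, 0.0771, 0.0771, 0.0771, 0.1277, 0.1277, 0.1277]  mean=1.2802  Neff=10.3645  idx=[0, 1, 2, 3, 4, 5, 7, 8, 8, 9, 10]

resampled_idx = [0, 1, 2, 3, 4, 5, 7, 8, 8, 9, 10]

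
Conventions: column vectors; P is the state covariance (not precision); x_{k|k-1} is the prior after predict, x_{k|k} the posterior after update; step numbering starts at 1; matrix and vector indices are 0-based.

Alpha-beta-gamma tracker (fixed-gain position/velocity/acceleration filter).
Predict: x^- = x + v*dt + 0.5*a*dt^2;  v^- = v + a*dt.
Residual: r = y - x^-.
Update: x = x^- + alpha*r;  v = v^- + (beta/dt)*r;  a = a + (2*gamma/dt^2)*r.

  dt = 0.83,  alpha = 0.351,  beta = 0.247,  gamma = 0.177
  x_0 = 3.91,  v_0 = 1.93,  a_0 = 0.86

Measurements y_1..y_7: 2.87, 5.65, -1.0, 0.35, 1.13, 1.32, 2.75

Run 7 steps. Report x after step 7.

step 1: x_pred=5.8081  r=-2.9381  x^+=4.7768  v^+=1.7694  a^+=-0.6498
step 2: x_pred=6.0217  r=-0.3717  x^+=5.8912  v^+=1.1195  a^+=-0.8408
step 3: x_pred=6.5308  r=-7.5308  x^+=3.8875  v^+=-1.8194  a^+=-4.7106
step 4: x_pred=0.7548  r=-0.4048  x^+=0.6127  v^+=-5.8497  a^+=-4.9186
step 5: x_pred=-5.9367  r=7.0667  x^+=-3.4563  v^+=-7.8291  a^+=-1.2873
step 6: x_pred=-10.3979  r=11.7179  x^+=-6.2849  v^+=-5.4104  a^+=4.7341
step 7: x_pred=-9.1449  r=11.8949  x^+=-4.9698  v^+=2.0587  a^+=10.8464

x_post = -4.9698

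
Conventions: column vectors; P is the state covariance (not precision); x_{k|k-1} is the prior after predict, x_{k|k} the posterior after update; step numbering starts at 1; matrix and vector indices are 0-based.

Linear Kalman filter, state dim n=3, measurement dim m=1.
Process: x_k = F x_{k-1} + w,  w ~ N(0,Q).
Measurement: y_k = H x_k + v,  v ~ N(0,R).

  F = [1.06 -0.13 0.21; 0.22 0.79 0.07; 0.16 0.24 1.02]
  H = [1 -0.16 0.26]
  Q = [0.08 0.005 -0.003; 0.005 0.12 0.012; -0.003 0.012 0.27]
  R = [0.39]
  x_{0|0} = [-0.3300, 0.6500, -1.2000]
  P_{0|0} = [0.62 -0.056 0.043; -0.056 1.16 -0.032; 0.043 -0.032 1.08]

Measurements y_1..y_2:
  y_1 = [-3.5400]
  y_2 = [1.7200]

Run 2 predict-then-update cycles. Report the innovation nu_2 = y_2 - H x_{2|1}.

innov = [5.2413]

step 1: x^-=[-0.6863, 0.3569, -1.1208]  P^-=[0.8802 0.0012 0.3348; 0.0012 0.8576 0.3046; 0.3348 0.3046 1.4704]  S=[1.5399]  K=[0.6280; -0.0369; 0.4340]  nu=[-2.5052]  x^+=[-2.2595, 0.4493, -2.2081]  P^+=[0.2729 0.0369 -0.0849; 0.0369 0.8555 0.3293; -0.0849 0.3293 1.1803]
step 2: x^-=[-2.9172, -0.2967, -2.5059]  P^-=[0.3872 0.0694 0.1563; 0.0694 0.7195 0.5256; 0.1563 0.5256 1.6906]  S=[0.9252]  K=[0.4504; 0.0982; 0.5531]  nu=[5.2413]  x^+=[-0.5566, 0.2181, 0.3930]  P^+=[0.1995 0.0284 -0.0742; 0.0284 0.7106 0.4753; -0.0742 0.4753 1.4076]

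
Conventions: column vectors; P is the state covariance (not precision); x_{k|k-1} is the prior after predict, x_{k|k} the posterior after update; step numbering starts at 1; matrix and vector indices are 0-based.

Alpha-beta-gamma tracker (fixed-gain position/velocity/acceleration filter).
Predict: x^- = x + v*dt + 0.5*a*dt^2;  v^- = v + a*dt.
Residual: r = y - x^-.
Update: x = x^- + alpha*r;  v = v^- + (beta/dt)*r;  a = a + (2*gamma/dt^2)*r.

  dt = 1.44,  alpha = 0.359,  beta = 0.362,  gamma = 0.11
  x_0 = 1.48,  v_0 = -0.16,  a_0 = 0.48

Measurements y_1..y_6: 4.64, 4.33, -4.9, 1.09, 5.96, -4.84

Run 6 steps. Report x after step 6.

x_post = -2.2948

step 1: x_pred=1.7473  r=2.8927  x^+=2.7858  v^+=1.2584  a^+=0.7869
step 2: x_pred=5.4137  r=-1.0837  x^+=5.0247  v^+=2.1191  a^+=0.6719
step 3: x_pred=8.7728  r=-13.6728  x^+=3.8643  v^+=-0.3505  a^+=-0.7787
step 4: x_pred=2.5522  r=-1.4622  x^+=2.0273  v^+=-1.8394  a^+=-0.9338
step 5: x_pred=-1.5897  r=7.5497  x^+=1.1206  v^+=-1.2862  a^+=-0.1328
step 6: x_pred=-0.8693  r=-3.9707  x^+=-2.2948  v^+=-2.4757  a^+=-0.5541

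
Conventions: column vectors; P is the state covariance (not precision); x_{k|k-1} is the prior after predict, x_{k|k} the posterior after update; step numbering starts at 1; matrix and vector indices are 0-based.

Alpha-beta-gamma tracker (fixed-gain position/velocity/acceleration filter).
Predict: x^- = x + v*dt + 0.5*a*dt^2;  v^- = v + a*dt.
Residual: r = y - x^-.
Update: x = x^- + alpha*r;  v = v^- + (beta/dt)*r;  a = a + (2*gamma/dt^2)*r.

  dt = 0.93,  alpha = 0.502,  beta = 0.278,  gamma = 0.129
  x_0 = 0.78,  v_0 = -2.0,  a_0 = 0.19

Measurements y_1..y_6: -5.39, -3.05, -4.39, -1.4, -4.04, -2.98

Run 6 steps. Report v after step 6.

step 1: x_pred=-0.9978  r=-4.3922  x^+=-3.2027  v^+=-3.1362  a^+=-1.1202
step 2: x_pred=-6.6038  r=3.5538  x^+=-4.8198  v^+=-3.1157  a^+=-0.0601
step 3: x_pred=-7.7434  r=3.3534  x^+=-6.0600  v^+=-2.1691  a^+=0.9402
step 4: x_pred=-7.6707  r=6.2707  x^+=-4.5228  v^+=0.5797  a^+=2.8108
step 5: x_pred=-2.7681  r=-1.2719  x^+=-3.4066  v^+=2.8136  a^+=2.4314
step 6: x_pred=0.2614  r=-3.2414  x^+=-1.3658  v^+=4.1058  a^+=1.4645

v_post = 4.1058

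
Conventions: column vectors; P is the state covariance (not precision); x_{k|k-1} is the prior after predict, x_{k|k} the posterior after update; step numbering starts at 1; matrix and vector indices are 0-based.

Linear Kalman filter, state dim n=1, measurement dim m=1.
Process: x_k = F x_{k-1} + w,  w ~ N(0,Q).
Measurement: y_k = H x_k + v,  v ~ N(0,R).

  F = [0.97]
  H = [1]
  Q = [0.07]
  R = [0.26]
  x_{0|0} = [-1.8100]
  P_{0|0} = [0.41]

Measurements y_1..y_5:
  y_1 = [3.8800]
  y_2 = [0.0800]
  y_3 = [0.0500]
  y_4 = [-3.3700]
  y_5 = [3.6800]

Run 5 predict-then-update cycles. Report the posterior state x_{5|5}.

step 1: x^-=[-1.7557]  P^-=[0.4558]  S=[0.7158]  K=[0.6368]  nu=[5.6357]  x^+=[1.8329]  P^+=[0.1656]
step 2: x^-=[1.7779]  P^-=[0.2258]  S=[0.4858]  K=[0.4648]  nu=[-1.6979]  x^+=[0.9888]  P^+=[0.1208]
step 3: x^-=[0.9591]  P^-=[0.1837]  S=[0.4437]  K=[0.4140]  nu=[-0.9091]  x^+=[0.5827]  P^+=[0.1076]
step 4: x^-=[0.5652]  P^-=[0.1713]  S=[0.4313]  K=[0.3971]  nu=[-3.9352]  x^+=[-0.9976]  P^+=[0.1033]
step 5: x^-=[-0.9677]  P^-=[0.1672]  S=[0.4272]  K=[0.3913]  nu=[4.6477]  x^+=[0.8510]  P^+=[0.1017]

x_post = [0.8510]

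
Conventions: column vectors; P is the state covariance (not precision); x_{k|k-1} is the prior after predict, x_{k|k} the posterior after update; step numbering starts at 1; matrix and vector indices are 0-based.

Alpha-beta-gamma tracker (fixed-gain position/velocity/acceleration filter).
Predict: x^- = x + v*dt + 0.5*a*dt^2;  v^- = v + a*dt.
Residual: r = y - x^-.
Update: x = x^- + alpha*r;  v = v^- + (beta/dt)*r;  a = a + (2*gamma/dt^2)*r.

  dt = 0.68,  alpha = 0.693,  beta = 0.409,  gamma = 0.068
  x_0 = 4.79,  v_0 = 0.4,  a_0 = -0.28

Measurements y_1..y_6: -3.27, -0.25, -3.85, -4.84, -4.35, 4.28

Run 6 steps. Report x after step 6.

step 1: x_pred=4.9973  r=-8.2673  x^+=-0.7319  v^+=-4.7629  a^+=-2.7115
step 2: x_pred=-4.5976  r=4.3476  x^+=-1.5847  v^+=-3.9918  a^+=-1.4328
step 3: x_pred=-4.6304  r=0.7804  x^+=-4.0896  v^+=-4.4967  a^+=-1.2033
step 4: x_pred=-7.4256  r=2.5856  x^+=-5.6338  v^+=-3.7598  a^+=-0.4428
step 5: x_pred=-8.2928  r=3.9428  x^+=-5.5604  v^+=-1.6895  a^+=0.7168
step 6: x_pred=-6.5436  r=10.8236  x^+=0.9572  v^+=5.3080  a^+=3.9002

x_post = 0.9572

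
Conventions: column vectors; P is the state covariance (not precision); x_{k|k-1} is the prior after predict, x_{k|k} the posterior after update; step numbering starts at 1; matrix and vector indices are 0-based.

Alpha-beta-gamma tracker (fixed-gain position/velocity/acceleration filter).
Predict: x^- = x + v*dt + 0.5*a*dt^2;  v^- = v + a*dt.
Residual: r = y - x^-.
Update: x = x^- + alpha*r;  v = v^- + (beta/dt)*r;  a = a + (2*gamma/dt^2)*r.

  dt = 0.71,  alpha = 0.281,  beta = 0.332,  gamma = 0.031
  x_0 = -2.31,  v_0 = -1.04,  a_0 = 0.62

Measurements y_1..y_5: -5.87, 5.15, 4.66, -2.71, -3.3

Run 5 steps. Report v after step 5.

v_post = -0.5615

step 1: x_pred=-2.8921  r=-2.9779  x^+=-3.7289  v^+=-1.9923  a^+=0.2537
step 2: x_pred=-5.0795  r=10.2295  x^+=-2.2050  v^+=2.9712  a^+=1.5119
step 3: x_pred=0.2857  r=4.3743  x^+=1.5149  v^+=6.0901  a^+=2.0499
step 4: x_pred=6.3555  r=-9.0655  x^+=3.8081  v^+=3.3065  a^+=0.9349
step 5: x_pred=6.3914  r=-9.6914  x^+=3.6681  v^+=-0.5615  a^+=-0.2570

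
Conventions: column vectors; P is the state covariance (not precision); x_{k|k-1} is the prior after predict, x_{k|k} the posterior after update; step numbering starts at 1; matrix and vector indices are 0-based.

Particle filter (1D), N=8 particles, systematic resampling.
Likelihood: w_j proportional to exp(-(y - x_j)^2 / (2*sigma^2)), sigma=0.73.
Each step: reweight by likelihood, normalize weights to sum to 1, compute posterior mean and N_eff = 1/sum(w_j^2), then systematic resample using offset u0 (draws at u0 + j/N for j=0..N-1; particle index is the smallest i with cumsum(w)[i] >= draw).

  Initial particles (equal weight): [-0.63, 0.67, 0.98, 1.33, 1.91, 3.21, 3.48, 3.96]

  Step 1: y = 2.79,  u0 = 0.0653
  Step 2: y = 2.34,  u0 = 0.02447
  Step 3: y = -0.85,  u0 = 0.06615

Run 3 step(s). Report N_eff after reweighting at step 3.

N_eff = 1.2788

step 1: w=[0.0000, 0.0060, 0.0189, 0.0554, 0.1979, 0.3468, 0.2618, 0.1133]  mean=2.9468  Neff=4.0949  idx=[3, 4, 5, 5, 5, 6, 6, 7]
step 2: w=[0.1138, 0.2491, 0.1456, 0.1456, 0.1456, 0.0875, 0.0875, 0.0253]  mean=2.7385  Neff=6.4702  idx=[0, 1, 1, 2, 3, 3, 4, 6]
step 3: w=[0.8802, 0.0599, 0.0599, 0.0000, 0.0000, 0.0000, 0.0000, 0.0000]  mean=1.3995  Neff=1.2788  idx=[0, 0, 0, 0, 0, 0, 0, 2]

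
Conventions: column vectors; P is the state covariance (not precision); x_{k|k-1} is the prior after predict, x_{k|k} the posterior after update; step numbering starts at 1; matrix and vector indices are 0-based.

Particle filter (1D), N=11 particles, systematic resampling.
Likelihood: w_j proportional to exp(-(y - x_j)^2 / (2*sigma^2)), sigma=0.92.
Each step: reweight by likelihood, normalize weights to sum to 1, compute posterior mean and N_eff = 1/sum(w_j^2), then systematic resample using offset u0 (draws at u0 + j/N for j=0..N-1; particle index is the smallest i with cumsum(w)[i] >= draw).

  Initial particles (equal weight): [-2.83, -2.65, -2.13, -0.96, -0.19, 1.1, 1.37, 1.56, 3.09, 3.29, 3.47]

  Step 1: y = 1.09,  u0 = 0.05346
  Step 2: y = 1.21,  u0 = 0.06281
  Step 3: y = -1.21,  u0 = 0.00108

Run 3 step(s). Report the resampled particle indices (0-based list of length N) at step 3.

resampled_idx = [0, 0, 1, 1, 2, 3, 3, 4, 5, 6, 8]

step 1: w=[0.0000, 0.0001, 0.0006, 0.0240, 0.1090, 0.2869, 0.2740, 0.2518, 0.0270, 0.0164, 0.0101]  mean=1.2111  Neff=4.2669  idx=[4, 5, 5, 5, 5, 6, 6, 6, 7, 7, 8]
step 2: w=[0.0341, 0.1076, 0.1076, 0.1076, 0.1076, 0.1068, 0.1068, 0.1068, 0.1008, 0.1008, 0.0134]  mean=1.2621  Neff=9.7834  idx=[1, 2, 2, 3, 4, 5, 6, 7, 8, 8, 9]
step 3: w=[0.1403, 0.1403, 0.1403, 0.1403, 0.1403, 0.0643, 0.0643, 0.0643, 0.0353, 0.0353, 0.0353]  mean=1.2008  Neff=8.7338  idx=[0, 0, 1, 1, 2, 3, 3, 4, 5, 6, 8]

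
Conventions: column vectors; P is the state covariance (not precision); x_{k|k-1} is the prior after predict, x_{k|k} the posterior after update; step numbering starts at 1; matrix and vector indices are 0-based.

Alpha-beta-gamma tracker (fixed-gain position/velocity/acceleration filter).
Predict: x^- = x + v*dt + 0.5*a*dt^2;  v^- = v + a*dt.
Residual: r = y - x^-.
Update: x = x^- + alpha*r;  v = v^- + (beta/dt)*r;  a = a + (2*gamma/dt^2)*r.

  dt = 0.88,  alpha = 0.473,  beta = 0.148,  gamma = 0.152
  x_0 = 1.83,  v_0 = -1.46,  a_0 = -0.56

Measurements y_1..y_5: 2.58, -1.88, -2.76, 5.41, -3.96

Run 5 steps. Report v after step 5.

v_post = 1.2657

step 1: x_pred=0.3284  r=2.2516  x^+=1.3934  v^+=-1.5741  a^+=0.3239
step 2: x_pred=0.1336  r=-2.0136  x^+=-0.8188  v^+=-1.6277  a^+=-0.4666
step 3: x_pred=-2.4319  r=-0.3281  x^+=-2.5871  v^+=-2.0935  a^+=-0.5954
step 4: x_pred=-4.6599  r=10.0699  x^+=0.1032  v^+=-0.9238  a^+=3.3577
step 5: x_pred=0.5903  r=-4.5503  x^+=-1.5620  v^+=1.2657  a^+=1.5714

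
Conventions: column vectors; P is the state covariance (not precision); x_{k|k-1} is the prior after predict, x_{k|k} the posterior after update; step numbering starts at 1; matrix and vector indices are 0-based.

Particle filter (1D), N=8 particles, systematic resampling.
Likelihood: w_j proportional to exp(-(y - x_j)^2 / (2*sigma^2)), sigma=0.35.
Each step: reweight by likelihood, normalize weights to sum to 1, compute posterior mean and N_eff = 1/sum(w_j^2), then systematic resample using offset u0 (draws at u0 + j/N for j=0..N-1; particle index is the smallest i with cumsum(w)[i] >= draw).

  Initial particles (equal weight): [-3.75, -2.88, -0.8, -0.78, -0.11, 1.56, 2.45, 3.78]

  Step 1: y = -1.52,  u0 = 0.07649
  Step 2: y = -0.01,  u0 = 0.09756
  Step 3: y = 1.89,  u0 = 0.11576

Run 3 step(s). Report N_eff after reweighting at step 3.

N_eff = 7.6986

step 1: w=[0.0000, 0.0023, 0.5278, 0.4685, 0.0013, 0.0000, 0.0000, 0.0000]  mean=-0.7945  Neff=2.0074  idx=[2, 2, 2, 2, 3, 3, 3, 3]
step 2: w=[0.1171, 0.1171, 0.1171, 0.1171, 0.1329, 0.1329, 0.1329, 0.1329]  mean=-0.7894  Neff=7.9678  idx=[0, 1, 2, 4, 4, 5, 6, 7]
step 3: w=[0.0931, 0.0931, 0.0931, 0.1442, 0.1442, 0.1442, 0.1442, 0.1442]  mean=-0.7856  Neff=7.6986  idx=[1, 2, 3, 4, 5, 6, 7, 7]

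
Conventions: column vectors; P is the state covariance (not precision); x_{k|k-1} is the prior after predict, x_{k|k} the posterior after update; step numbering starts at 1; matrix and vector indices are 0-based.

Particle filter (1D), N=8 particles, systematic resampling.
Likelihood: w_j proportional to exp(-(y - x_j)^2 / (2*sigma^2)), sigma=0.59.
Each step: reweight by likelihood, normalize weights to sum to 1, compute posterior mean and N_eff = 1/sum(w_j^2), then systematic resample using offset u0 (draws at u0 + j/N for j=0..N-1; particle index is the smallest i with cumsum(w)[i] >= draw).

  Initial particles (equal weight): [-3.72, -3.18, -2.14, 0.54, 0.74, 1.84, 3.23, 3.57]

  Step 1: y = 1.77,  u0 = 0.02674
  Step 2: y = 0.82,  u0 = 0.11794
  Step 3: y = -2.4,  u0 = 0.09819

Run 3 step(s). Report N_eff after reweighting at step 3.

step 1: w=[0.0000, 0.0000, 0.0000, 0.0824, 0.1578, 0.7190, 0.0339, 0.0069]  mean=1.6184  Neff=1.8186  idx=[3, 4, 5, 5, 5, 5, 5, 5]
step 2: w=[0.2766, 0.3067, 0.0695, 0.0695, 0.0695, 0.0695, 0.0695, 0.0695]  mean=1.1431  Neff=5.0125  idx=[0, 0, 1, 1, 2, 4, 6, 7]
step 3: w=[0.4258, 0.4258, 0.0742, 0.0742, 0.0000, 0.0000, 0.0000, 0.0000]  mean=0.5697  Neff=2.6769  idx=[0, 0, 0, 1, 1, 1, 1, 3]

N_eff = 2.6769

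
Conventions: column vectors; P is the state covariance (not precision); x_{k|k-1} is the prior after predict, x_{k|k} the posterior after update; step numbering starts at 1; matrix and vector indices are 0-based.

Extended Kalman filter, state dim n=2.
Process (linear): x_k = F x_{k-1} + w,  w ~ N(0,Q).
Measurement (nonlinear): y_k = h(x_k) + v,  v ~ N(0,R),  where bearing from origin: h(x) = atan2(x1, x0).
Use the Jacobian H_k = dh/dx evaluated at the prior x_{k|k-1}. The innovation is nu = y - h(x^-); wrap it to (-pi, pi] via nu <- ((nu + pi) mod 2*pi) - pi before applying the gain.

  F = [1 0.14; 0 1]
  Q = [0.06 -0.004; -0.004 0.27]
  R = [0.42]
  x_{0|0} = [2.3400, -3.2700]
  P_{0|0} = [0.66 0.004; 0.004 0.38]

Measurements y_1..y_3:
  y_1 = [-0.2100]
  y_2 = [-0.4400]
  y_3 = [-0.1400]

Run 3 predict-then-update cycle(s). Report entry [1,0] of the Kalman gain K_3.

K[1,0] = 0.4024

step 1: x^-=[1.8822, -3.2700]  P^-=[0.7286 0.0532; 0.0532 0.6500]  H_jac=[0.2297 0.1322]  S=[0.4730]  K=[0.3687; 0.2075]  nu=[0.8385]  x^+=[2.1913, -3.0960]  P^+=[0.6643 0.0170; 0.0170 0.6296]
step 2: x^-=[1.7579, -3.0960]  P^-=[0.7414 0.1012; 0.1012 0.8996]  H_jac=[0.2443 0.1387]  S=[0.4884]  K=[0.3995; 0.3061]  nu=[0.6144]  x^+=[2.0033, -2.9080]  P^+=[0.6634 0.0414; 0.0414 0.8539]
step 3: x^-=[1.5962, -2.9080]  P^-=[0.7518 0.1570; 0.1570 1.1239]  H_jac=[0.2643 0.1451]  S=[0.5082]  K=[0.4357; 0.4024]  nu=[0.9288]  x^+=[2.0009, -2.5342]  P^+=[0.6553 0.0679; 0.0679 1.0416]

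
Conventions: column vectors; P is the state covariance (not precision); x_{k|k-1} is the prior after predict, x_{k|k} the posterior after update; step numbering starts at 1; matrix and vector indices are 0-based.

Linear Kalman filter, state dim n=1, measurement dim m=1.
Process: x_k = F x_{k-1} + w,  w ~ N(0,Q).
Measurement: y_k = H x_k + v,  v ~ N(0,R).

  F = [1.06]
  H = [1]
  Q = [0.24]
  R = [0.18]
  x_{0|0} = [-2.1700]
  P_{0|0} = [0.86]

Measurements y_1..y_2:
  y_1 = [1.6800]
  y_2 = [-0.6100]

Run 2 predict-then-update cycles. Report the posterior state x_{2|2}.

x_post = [-0.0534]

step 1: x^-=[-2.3002]  P^-=[1.2063]  S=[1.3863]  K=[0.8702]  nu=[3.9802]  x^+=[1.1632]  P^+=[0.1566]
step 2: x^-=[1.2330]  P^-=[0.4160]  S=[0.5960]  K=[0.6980]  nu=[-1.8430]  x^+=[-0.0534]  P^+=[0.1256]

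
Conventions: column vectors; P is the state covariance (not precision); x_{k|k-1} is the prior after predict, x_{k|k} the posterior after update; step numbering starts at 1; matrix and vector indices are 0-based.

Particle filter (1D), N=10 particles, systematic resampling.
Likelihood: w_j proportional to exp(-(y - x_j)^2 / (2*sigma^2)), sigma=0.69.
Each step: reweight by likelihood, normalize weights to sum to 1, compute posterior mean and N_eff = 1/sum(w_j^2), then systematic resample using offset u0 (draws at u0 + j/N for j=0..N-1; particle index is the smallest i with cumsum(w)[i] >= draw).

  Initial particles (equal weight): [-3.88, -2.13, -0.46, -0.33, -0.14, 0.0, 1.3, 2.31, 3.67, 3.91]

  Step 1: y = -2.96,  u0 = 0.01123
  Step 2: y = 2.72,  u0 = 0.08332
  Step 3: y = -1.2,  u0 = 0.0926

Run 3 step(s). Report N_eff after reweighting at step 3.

step 1: w=[0.4575, 0.5398, 0.0016, 0.0008, 0.0003, 0.0001, 0.0000, 0.0000, 0.0000, 0.0000]  mean=-2.9258  Neff=1.9973  idx=[0, 0, 0, 0, 0, 1, 1, 1, 1, 1]
step 2: w=[0.0000, 0.0000, 0.0000, 0.0000, 0.0000, 0.2000, 0.2000, 0.2000, 0.2000, 0.2000]  mean=-2.1300  Neff=5.0000  idx=[5, 5, 6, 6, 7, 7, 8, 8, 9, 9]
step 3: w=[0.1000, 0.1000, 0.1000, 0.1000, 0.1000, 0.1000, 0.1000, 0.1000, 0.1000, 0.1000]  mean=-2.1300  Neff=10.0000  idx=[0, 1, 2, 3, 4, 5, 6, 7, 8, 9]

N_eff = 10.0000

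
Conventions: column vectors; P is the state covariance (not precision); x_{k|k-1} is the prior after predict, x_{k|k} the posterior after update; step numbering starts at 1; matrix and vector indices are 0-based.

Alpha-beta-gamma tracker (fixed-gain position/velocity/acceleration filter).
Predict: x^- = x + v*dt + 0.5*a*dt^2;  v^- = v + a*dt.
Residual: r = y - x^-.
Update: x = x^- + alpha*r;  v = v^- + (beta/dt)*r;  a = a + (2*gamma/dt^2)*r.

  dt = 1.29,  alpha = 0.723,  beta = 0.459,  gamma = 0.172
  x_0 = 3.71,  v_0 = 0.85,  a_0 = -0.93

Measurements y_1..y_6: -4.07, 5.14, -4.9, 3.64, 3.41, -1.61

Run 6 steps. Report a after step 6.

a_post = -0.0688

step 1: x_pred=4.0327  r=-8.1027  x^+=-1.8256  v^+=-3.2328  a^+=-2.6050
step 2: x_pred=-8.1633  r=13.3033  x^+=1.4550  v^+=-1.8597  a^+=0.1451
step 3: x_pred=-0.8233  r=-4.0767  x^+=-3.7708  v^+=-3.1231  a^+=-0.6977
step 4: x_pred=-8.3801  r=12.0201  x^+=0.3104  v^+=0.2538  a^+=1.7871
step 5: x_pred=2.1248  r=1.2852  x^+=3.0540  v^+=3.0164  a^+=2.0528
step 6: x_pred=8.6532  r=-10.2632  x^+=1.2329  v^+=2.0127  a^+=-0.0688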